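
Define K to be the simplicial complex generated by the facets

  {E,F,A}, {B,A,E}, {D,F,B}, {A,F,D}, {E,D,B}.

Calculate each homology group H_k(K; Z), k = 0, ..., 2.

H_0 = Z,  H_1 = Z,  H_2 = 0.

Take the total order A < B < D < E < F on the vertex set. Then K (dimension 2) consists of the simplices:

  0-simplices (5): A, B, D, E, F
  1-simplices (10): AB, AD, AE, AF, BD, BE, BF, DE, DF, EF
  2-simplices (5): ABE, ADF, AEF, BDE, BDF

Hence C_0 ≅ Z^5, C_1 ≅ Z^10, C_2 ≅ Z^5.

Boundary ∂_1: C_1 → C_0 maps an edge to its endpoints' difference, ∂[p,q] = q − p. For instance
  ∂AE = E − A.
This gives a 5×10 integer matrix of rank 4; reducing to Smith normal form yields diagonal entries (1,1,1,1).

∂_2: C_2 → C_1 maps a triangle to the signed sum of its edges. For instance
  ∂ADF = DF − AF + AD,
  ∂ABE = BE − AE + AB.
This gives a 10×5 integer matrix of rank 5; reducing to Smith normal form yields diagonal entries (1,1,1,1,1).

Now H_k = ker ∂_k / im ∂_{k+1}, so:

  H_0: rank C_0 − rank ∂_1 = 5 − 4 = 1, and the invariant factors of ∂_1 are all 1, so H_0 ≅ Z.
  H_1: rank ker ∂_1 − rank ∂_2 = (10 − 4) − 5 = 1, and the invariant factors of ∂_2 are all 1, so H_1 ≅ Z.
  H_2: rank ker ∂_2 − rank ∂_3 = (5 − 5) − 0 = 0, and there is no ∂_3, so H_2 ≅ 0.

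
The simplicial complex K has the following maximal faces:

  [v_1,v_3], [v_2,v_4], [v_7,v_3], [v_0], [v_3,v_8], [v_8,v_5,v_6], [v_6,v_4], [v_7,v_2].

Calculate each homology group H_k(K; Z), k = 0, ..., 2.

Take the total order v_0 < v_1 < v_2 < v_3 < v_4 < v_5 < v_6 < v_7 < v_8 on the vertex set. Then K (dimension 2) consists of the simplices:

  0-simplices (9): [v_0], [v_1], [v_2], [v_3], [v_4], [v_5], [v_6], [v_7], [v_8]
  1-simplices (9): [v_1,v_3], [v_2,v_4], [v_2,v_7], [v_3,v_7], [v_3,v_8], [v_4,v_6], [v_5,v_6], [v_5,v_8], [v_6,v_8]
  2-simplices (1): [v_5,v_6,v_8]

so the chain groups are C_0 ≅ Z^9, C_1 ≅ Z^9, C_2 ≅ Z^1.

Boundary ∂_1: C_1 → C_0 is given by ∂[p,q] = [q] − [p].
As a 9×9 matrix over Z this has rank 7, with invariant factors (1,1,1,1,1,1,1).

∂_2: C_2 → C_1 maps a triangle to the signed sum of its edges. For instance
  ∂[v_5,v_6,v_8] = [v_6,v_8] − [v_5,v_8] + [v_5,v_6].
The resulting 9×1 matrix has rank 1, and its Smith normal form has invariant factors (1).

Now H_k = ker ∂_k / im ∂_{k+1}, so:

  H_0: rank C_0 − rank ∂_1 = 9 − 7 = 2, and the invariant factors of ∂_1 are all 1, so H_0 ≅ Z^2.
  H_1: rank ker ∂_1 − rank ∂_2 = (9 − 7) − 1 = 1, and the invariant factors of ∂_2 are all 1, so H_1 ≅ Z.
  H_2: rank ker ∂_2 − rank ∂_3 = (1 − 1) − 0 = 0, and there is no ∂_3, so H_2 ≅ 0.

As a check, the Euler characteristic is 9 − 9 + 1 = 1, which agrees with 2 − 1 + 0 = 1.

H_0 = Z^2,  H_1 = Z,  H_2 = 0.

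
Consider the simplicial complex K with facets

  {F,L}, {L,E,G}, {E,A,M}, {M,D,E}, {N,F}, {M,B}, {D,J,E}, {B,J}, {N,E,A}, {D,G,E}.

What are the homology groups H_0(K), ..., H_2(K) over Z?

H_0 ≅ Z,  H_1 ≅ Z^2,  H_2 = 0.

Take the total order A < B < D < E < F < G < J < L < M < N on the vertex set. Then K (dimension 2) consists of the simplices:

  0-simplices (10): A, B, D, E, F, G, J, L, M, N
  1-simplices (17): AE, AM, AN, BJ, BM, DE, DG, DJ, DM, EG, EJ, EL, EM, EN, FL, FN, GL
  2-simplices (6): AEM, AEN, DEG, DEJ, DEM, EGL

so the chain groups are C_0 ≅ Z^10, C_1 ≅ Z^17, C_2 ≅ Z^6.

The boundary map ∂_1: C_1 → C_0 is given by ∂[p,q] = [q] − [p]. For instance
  ∂BM = M − B.
The resulting 10×17 matrix has rank 9, and its Smith normal form has invariant factors (1,1,1,1,1,1,1,1,1).

Boundary ∂_2: C_2 → C_1 maps a triangle to the signed sum of its edges. For instance
  ∂AEM = EM − AM + AE,
  ∂DEM = EM − DM + DE.
The 17×6 boundary matrix has rank 6 and Smith normal form diag(1,1,1,1,1,1).

Reading off H_k = ker ∂_k / im ∂_{k+1}:

  H_0: rank C_0 − rank ∂_1 = 10 − 9 = 1, and the invariant factors of ∂_1 are all 1, so H_0 = Z.
  H_1: rank ker ∂_1 − rank ∂_2 = (17 − 9) − 6 = 2, and the invariant factors of ∂_2 are all 1, so H_1 = Z^2.
  H_2: rank ker ∂_2 − rank ∂_3 = (6 − 6) − 0 = 0, and there is no ∂_3, so H_2 = 0.

As a check, the Euler characteristic is 10 − 17 + 6 = -1, which agrees with 1 − 2 + 0 = -1.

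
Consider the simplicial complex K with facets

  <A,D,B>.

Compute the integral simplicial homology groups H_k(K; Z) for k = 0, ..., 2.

K has 3 vertices, 3 edges, 1 triangle.
rank ∂_0 = 0, rank ∂_1 = 2 ⇒ b_0 = 3 − 0 − 2 = 1; all invariant factors of ∂_1 are 1 so no torsion. So H_0 ≅ Z.
rank ∂_1 = 2, rank ∂_2 = 1 ⇒ b_1 = 3 − 2 − 1 = 0; all invariant factors of ∂_2 are 1 so no torsion. So H_1 ≅ 0.
rank ∂_2 = 1, rank ∂_3 = 0 ⇒ b_2 = 1 − 1 − 0 = 0. So H_2 ≅ 0.

H_0 ≅ Z,  H_1 = 0,  H_2 = 0.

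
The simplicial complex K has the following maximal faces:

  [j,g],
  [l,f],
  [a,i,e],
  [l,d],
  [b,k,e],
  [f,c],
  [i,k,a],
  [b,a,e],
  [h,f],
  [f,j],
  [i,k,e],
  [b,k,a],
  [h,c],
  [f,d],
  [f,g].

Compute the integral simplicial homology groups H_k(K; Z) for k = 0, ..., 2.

Fix the vertex order a < b < c < d < e < f < g < h < i < j < k < l and write every simplex with vertices in increasing order. Then dim K = 2 and the simplices of K are:

  0-simplices (12): a, b, c, d, e, f, g, h, i, j, k, l
  1-simplices (18): ab, ae, ai, ak, be, bk, cf, ch, df, dl, ei, ek, fg, fh, fj, fl, gj, ik
  2-simplices (6): abe, abk, aei, aik, bek, eik

giving chain groups C_0 ≅ Z^12, C_1 ≅ Z^18, C_2 ≅ Z^6.

Boundary ∂_1: C_1 → C_0 sends each edge [p,q] (with p < q) to q − p. For instance
  ∂df = f − d.
The resulting 12×18 matrix has rank 10, and its Smith normal form has invariant factors (1,1,1,1,1,1,1,1,1,1).

The boundary map ∂_2: C_2 → C_1 maps a triangle to the signed sum of its edges. For instance
  ∂aik = ik − ak + ai,
  ∂bek = ek − bk + be.
As a 18×6 matrix over Z this has rank 5, with invariant factors (1,1,1,1,1).

Now H_k = ker ∂_k / im ∂_{k+1}, so:

  H_0: rank C_0 − rank ∂_1 = 12 − 10 = 2, and the invariant factors of ∂_1 are all 1, so H_0 = Z^2.
  H_1: rank ker ∂_1 − rank ∂_2 = (18 − 10) − 5 = 3, and the invariant factors of ∂_2 are all 1, so H_1 = Z^3.
  H_2: rank ker ∂_2 − rank ∂_3 = (6 − 5) − 0 = 1, and there is no ∂_3, so H_2 = Z.

(K is a triangulation of the disjoint union of the 2-sphere S^2 and a wedge of 3 circles.)

H_0 = Z^2,  H_1 = Z^3,  H_2 = Z.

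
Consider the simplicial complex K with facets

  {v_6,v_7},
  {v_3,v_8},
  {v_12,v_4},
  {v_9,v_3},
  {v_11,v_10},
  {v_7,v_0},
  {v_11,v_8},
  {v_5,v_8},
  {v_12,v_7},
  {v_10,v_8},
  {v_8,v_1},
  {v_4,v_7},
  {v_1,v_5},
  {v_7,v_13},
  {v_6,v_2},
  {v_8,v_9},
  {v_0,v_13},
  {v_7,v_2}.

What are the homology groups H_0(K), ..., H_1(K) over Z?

Fix the vertex order v_0 < v_1 < v_2 < v_3 < v_4 < v_5 < v_6 < v_7 < v_8 < v_9 < v_10 < v_11 < v_12 < v_13 and write every simplex with vertices in increasing order. Then dim K = 1 and the simplices of K are:

  0-simplices (14): [v_0], [v_1], [v_2], [v_3], [v_4], [v_5], [v_6], [v_7], [v_8], [v_9], [v_10], [v_11], [v_12], [v_13]
  1-simplices (18): (18 of them)

so the chain groups are C_0 ≅ Z^14, C_1 ≅ Z^18.

The boundary map ∂_1: C_1 → C_0 sends each edge [p,q] (with p < q) to q − p. For instance
  ∂[v_1,v_5] = [v_5] − [v_1].
The 14×18 boundary matrix has rank 12 and Smith normal form diag(1,1,1,1,1,1,1,1,1,1,1,1).

Now H_k = ker ∂_k / im ∂_{k+1}, so:

  H_0: rank C_0 − rank ∂_1 = 14 − 12 = 2, and the invariant factors of ∂_1 are all 1, so H_0 ≅ Z^2.
  H_1: rank ker ∂_1 − rank ∂_2 = (18 − 12) − 0 = 6, and there is no ∂_2, so H_1 ≅ Z^6.

H_0 = Z^2,  H_1 = Z^6.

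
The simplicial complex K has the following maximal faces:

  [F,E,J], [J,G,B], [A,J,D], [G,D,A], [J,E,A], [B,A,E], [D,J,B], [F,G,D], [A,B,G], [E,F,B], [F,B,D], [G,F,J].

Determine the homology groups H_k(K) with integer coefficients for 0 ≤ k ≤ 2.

H_0 = Z,  H_1 = Z/2Z,  H_2 = 0.

Take the total order A < B < D < E < F < G < J on the vertex set. Then K (dimension 2) consists of the simplices:

  0-simplices (7): A, B, D, E, F, G, J
  1-simplices (18): AB, AD, AE, AG, AJ, BD, BE, BF, BG, BJ, DF, DG, DJ, EF, EJ, FG, FJ, GJ
  2-simplices (12): ABE, ABG, ADG, ADJ, AEJ, BDF, BDJ, BEF, BGJ, DFG, EFJ, FGJ

giving chain groups C_0 ≅ Z^7, C_1 ≅ Z^18, C_2 ≅ Z^12.

Boundary ∂_1: C_1 → C_0 sends each edge [p,q] (with p < q) to q − p.
The 7×18 boundary matrix has rank 6 and Smith normal form diag(1,1,1,1,1,1).

∂_2: C_2 → C_1 sends each 2-simplex [p,q,r] to [q,r] − [p,r] + [p,q]. For instance
  ∂ADG = DG − AG + AD,
  ∂AEJ = EJ − AJ + AE.
This gives a 18×12 integer matrix of rank 12; reducing to Smith normal form yields diagonal entries (1,1,1,1,1,1,1,1,1,1,1,2).

From H_k ≅ ker(∂_k) / im(∂_{k+1}) we obtain:

  H_0: rank C_0 − rank ∂_1 = 7 − 6 = 1, and the invariant factors of ∂_1 are all 1, so H_0 ≅ Z.
  H_1: rank ker ∂_1 − rank ∂_2 = (18 − 6) − 12 = 0, and ∂_2 has invariant factor 2 > 1, so H_1 ≅ Z/2Z.
  H_2: rank ker ∂_2 − rank ∂_3 = (12 − 12) − 0 = 0, and there is no ∂_3, so H_2 ≅ 0.

As a check, the Euler characteristic is 7 − 18 + 12 = 1, which agrees with 1 − 0 + 0 = 1.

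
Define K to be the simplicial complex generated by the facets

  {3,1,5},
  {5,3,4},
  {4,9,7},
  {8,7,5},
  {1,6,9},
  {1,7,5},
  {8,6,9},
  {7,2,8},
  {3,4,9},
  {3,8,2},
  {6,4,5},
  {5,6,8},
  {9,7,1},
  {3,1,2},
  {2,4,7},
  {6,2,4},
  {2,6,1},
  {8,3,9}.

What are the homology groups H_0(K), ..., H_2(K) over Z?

We work with the vertex ordering 1 < 2 < 3 < 4 < 5 < 6 < 7 < 8 < 9. The simplices of K, each written with vertices in increasing order, are:

  0-simplices (9): [1], [2], [3], [4], [5], [6], [7], [8], [9]
  1-simplices (27): (27 of them)
  2-simplices (18): [1,2,3], [1,2,6], [1,3,5], [1,5,7], [1,6,9], [1,7,9], [2,3,8], [2,4,6], [2,4,7], [2,7,8], [3,4,5], [3,4,9], [3,8,9], [4,5,6], [4,7,9], [5,6,8], [5,7,8], [6,8,9]

Hence C_0 ≅ Z^9, C_1 ≅ Z^27, C_2 ≅ Z^18.

The boundary map ∂_1: C_1 → C_0 is given by ∂[p,q] = [q] − [p]. For instance
  ∂[6,9] = [9] − [6].
The resulting 9×27 matrix has rank 8, and its Smith normal form has invariant factors (1,1,1,1,1,1,1,1).

The boundary map ∂_2: C_2 → C_1 acts by ∂[p,q,r] = [q,r] − [p,r] + [p,q]. For instance
  ∂[6,8,9] = [8,9] − [6,9] + [6,8],
  ∂[5,6,8] = [6,8] − [5,8] + [5,6].
The resulting 27×18 matrix has rank 17, and its Smith normal form has invariant factors (1,1,1,1,1,1,1,1,1,1,1,1,1,1,1,1,1).

From H_k ≅ ker(∂_k) / im(∂_{k+1}) we obtain:

  H_0: rank C_0 − rank ∂_1 = 9 − 8 = 1, and the invariant factors of ∂_1 are all 1, so H_0 ≅ Z.
  H_1: rank ker ∂_1 − rank ∂_2 = (27 − 8) − 17 = 2, and the invariant factors of ∂_2 are all 1, so H_1 ≅ Z^2.
  H_2: rank ker ∂_2 − rank ∂_3 = (18 − 17) − 0 = 1, and there is no ∂_3, so H_2 ≅ Z.

(K is a triangulation of the torus T^2.)

H_0 ≅ Z,  H_1 ≅ Z^2,  H_2 ≅ Z.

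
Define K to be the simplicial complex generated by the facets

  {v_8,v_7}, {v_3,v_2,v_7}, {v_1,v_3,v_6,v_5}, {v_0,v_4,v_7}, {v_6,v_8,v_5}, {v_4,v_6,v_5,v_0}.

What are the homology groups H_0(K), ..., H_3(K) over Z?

H_0 = Z,  H_1 = Z^2,  H_2 = 0,  H_3 = 0.

Take the total order v_0 < v_1 < v_2 < v_3 < v_4 < v_5 < v_6 < v_7 < v_8 on the vertex set. Then K (dimension 3) consists of the simplices:

  0-simplices (9): [v_0], [v_1], [v_2], [v_3], [v_4], [v_5], [v_6], [v_7], [v_8]
  1-simplices (19): (19 of them)
  2-simplices (11): (11 of them)
  3-simplices (2): [v_0,v_4,v_5,v_6], [v_1,v_3,v_5,v_6]

giving chain groups C_0 ≅ Z^9, C_1 ≅ Z^19, C_2 ≅ Z^11, C_3 ≅ Z^2.

Boundary ∂_1: C_1 → C_0 maps an edge to its endpoints' difference, ∂[p,q] = q − p. For instance
  ∂[v_2,v_7] = [v_7] − [v_2].
The resulting 9×19 matrix has rank 8, and its Smith normal form has invariant factors (1,1,1,1,1,1,1,1).

∂_2: C_2 → C_1 maps a triangle to the signed sum of its edges. For instance
  ∂[v_1,v_5,v_6] = [v_5,v_6] − [v_1,v_6] + [v_1,v_5],
  ∂[v_5,v_6,v_8] = [v_6,v_8] − [v_5,v_8] + [v_5,v_6].
As a 19×11 matrix over Z this has rank 9, with invariant factors (1,1,1,1,1,1,1,1,1).

Boundary ∂_3: C_3 → C_2 sends each 3-simplex σ to the alternating sum Σ_i (−1)^i (σ with its i-th vertex removed). For instance
  ∂[v_0,v_4,v_5,v_6] = [v_4,v_5,v_6] − [v_0,v_5,v_6] + [v_0,v_4,v_6] − [v_0,v_4,v_5],
  ∂[v_1,v_3,v_5,v_6] = [v_3,v_5,v_6] − [v_1,v_5,v_6] + [v_1,v_3,v_6] − [v_1,v_3,v_5].
As a 11×2 matrix over Z this has rank 2, with invariant factors (1,1).

From H_k ≅ ker(∂_k) / im(∂_{k+1}) we obtain:

  H_0: rank C_0 − rank ∂_1 = 9 − 8 = 1, and the invariant factors of ∂_1 are all 1, so H_0 ≅ Z.
  H_1: rank ker ∂_1 − rank ∂_2 = (19 − 8) − 9 = 2, and the invariant factors of ∂_2 are all 1, so H_1 ≅ Z^2.
  H_2: rank ker ∂_2 − rank ∂_3 = (11 − 9) − 2 = 0, and the invariant factors of ∂_3 are all 1, so H_2 ≅ 0.
  H_3: rank ker ∂_3 − rank ∂_4 = (2 − 2) − 0 = 0, and there is no ∂_4, so H_3 ≅ 0.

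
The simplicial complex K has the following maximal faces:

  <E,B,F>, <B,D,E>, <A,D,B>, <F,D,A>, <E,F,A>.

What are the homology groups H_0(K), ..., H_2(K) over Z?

H_0 ≅ Z,  H_1 ≅ Z,  H_2 = 0.

K has 5 vertices, 10 edges, 5 triangles.
rank ∂_0 = 0, rank ∂_1 = 4 ⇒ b_0 = 5 − 0 − 4 = 1; all invariant factors of ∂_1 are 1 so no torsion. So H_0 ≅ Z.
rank ∂_1 = 4, rank ∂_2 = 5 ⇒ b_1 = 10 − 4 − 5 = 1; all invariant factors of ∂_2 are 1 so no torsion. So H_1 ≅ Z.
rank ∂_2 = 5, rank ∂_3 = 0 ⇒ b_2 = 5 − 5 − 0 = 0. So H_2 ≅ 0.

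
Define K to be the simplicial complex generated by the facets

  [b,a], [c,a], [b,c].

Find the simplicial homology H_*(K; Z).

H_0 ≅ Z,  H_1 ≅ Z.

Take the total order a < b < c on the vertex set. Then K (dimension 1) consists of the simplices:

  0-simplices (3): a, b, c
  1-simplices (3): ab, ac, bc

so the chain groups are C_0 ≅ Z^3, C_1 ≅ Z^3.

Boundary ∂_1: C_1 → C_0 sends each edge [p,q] (with p < q) to q − p. For instance
  ∂ac = c − a.
As a 3×3 matrix over Z this has rank 2, with invariant factors (1,1).

Now H_k = ker ∂_k / im ∂_{k+1}, so:

  H_0: rank C_0 − rank ∂_1 = 3 − 2 = 1, and the invariant factors of ∂_1 are all 1, so H_0 ≅ Z.
  H_1: rank ker ∂_1 − rank ∂_2 = (3 − 2) − 0 = 1, and there is no ∂_2, so H_1 ≅ Z.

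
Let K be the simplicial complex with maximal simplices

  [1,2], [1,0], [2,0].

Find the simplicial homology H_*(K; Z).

Take the total order 0 < 1 < 2 on the vertex set. Then K (dimension 1) consists of the simplices:

  0-simplices (3): [0], [1], [2]
  1-simplices (3): [0,1], [0,2], [1,2]

so the chain groups are C_0 ≅ Z^3, C_1 ≅ Z^3.

The boundary map ∂_1: C_1 → C_0 maps an edge to its endpoints' difference, ∂[p,q] = q − p. For instance
  ∂[1,2] = [2] − [1].
As a 3×3 matrix over Z this has rank 2, with invariant factors (1,1).

Computing H_k = (kernel of ∂_k) / (image of ∂_{k+1}):

  H_0: rank C_0 − rank ∂_1 = 3 − 2 = 1, and the invariant factors of ∂_1 are all 1, so H_0 ≅ Z.
  H_1: rank ker ∂_1 − rank ∂_2 = (3 − 2) − 0 = 1, and there is no ∂_2, so H_1 ≅ Z.

H_0 ≅ Z,  H_1 ≅ Z.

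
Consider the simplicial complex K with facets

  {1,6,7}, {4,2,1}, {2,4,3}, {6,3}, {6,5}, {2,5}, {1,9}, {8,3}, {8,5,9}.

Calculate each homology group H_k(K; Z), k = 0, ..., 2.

Take the total order 1 < 2 < 3 < 4 < 5 < 6 < 7 < 8 < 9 on the vertex set. Then K (dimension 2) consists of the simplices:

  0-simplices (9): [1], [2], [3], [4], [5], [6], [7], [8], [9]
  1-simplices (16): [1,2], [1,4], [1,6], [1,7], [1,9], [2,3], [2,4], [2,5], [3,4], [3,6], [3,8], [5,6], [5,8], [5,9], [6,7], [8,9]
  2-simplices (4): [1,2,4], [1,6,7], [2,3,4], [5,8,9]

Hence C_0 ≅ Z^9, C_1 ≅ Z^16, C_2 ≅ Z^4.

Boundary ∂_1: C_1 → C_0 is given by ∂[p,q] = [q] − [p]. For instance
  ∂[6,7] = [7] − [6].
This gives a 9×16 integer matrix of rank 8; reducing to Smith normal form yields diagonal entries (1,1,1,1,1,1,1,1).

∂_2: C_2 → C_1 sends each 2-simplex [p,q,r] to [q,r] − [p,r] + [p,q]. For instance
  ∂[5,8,9] = [8,9] − [5,9] + [5,8],
  ∂[1,2,4] = [2,4] − [1,4] + [1,2].
The resulting 16×4 matrix has rank 4, and its Smith normal form has invariant factors (1,1,1,1).

Reading off H_k = ker ∂_k / im ∂_{k+1}:

  H_0: rank C_0 − rank ∂_1 = 9 − 8 = 1, and the invariant factors of ∂_1 are all 1, so H_0 ≅ Z.
  H_1: rank ker ∂_1 − rank ∂_2 = (16 − 8) − 4 = 4, and the invariant factors of ∂_2 are all 1, so H_1 ≅ Z^4.
  H_2: rank ker ∂_2 − rank ∂_3 = (4 − 4) − 0 = 0, and there is no ∂_3, so H_2 ≅ 0.

H_0 = Z,  H_1 = Z^4,  H_2 = 0.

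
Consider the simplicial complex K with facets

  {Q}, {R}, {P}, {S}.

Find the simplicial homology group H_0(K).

We work with the vertex ordering P < Q < R < S. The simplices of K, each written with vertices in increasing order, are:

  0-simplices (4): P, Q, R, S

so the chain groups are C_0 ≅ Z^4.

From H_k ≅ ker(∂_k) / im(∂_{k+1}) we obtain:

  H_0: rank C_0 − rank ∂_1 = 4 − 0 = 4, and there is no ∂_1, so H_0 ≅ Z^4.

(K is a triangulation of a set of 4 points.)

H_0 = Z^4.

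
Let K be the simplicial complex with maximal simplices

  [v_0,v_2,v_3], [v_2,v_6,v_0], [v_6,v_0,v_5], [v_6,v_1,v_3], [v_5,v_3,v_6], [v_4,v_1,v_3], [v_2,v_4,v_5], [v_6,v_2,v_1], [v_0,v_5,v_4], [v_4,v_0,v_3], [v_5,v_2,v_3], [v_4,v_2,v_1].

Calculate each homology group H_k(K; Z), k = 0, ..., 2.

K has 7 vertices, 18 edges, 12 triangles.
rank ∂_0 = 0, rank ∂_1 = 6 ⇒ b_0 = 7 − 0 − 6 = 1; all invariant factors of ∂_1 are 1 so no torsion. So H_0 ≅ Z.
rank ∂_1 = 6, rank ∂_2 = 12 ⇒ b_1 = 18 − 6 − 12 = 0; ∂_2 has invariant factor(s) [2] giving torsion. So H_1 ≅ Z/2Z.
rank ∂_2 = 12, rank ∂_3 = 0 ⇒ b_2 = 12 − 12 − 0 = 0. So H_2 ≅ 0.

H_0 ≅ Z,  H_1 ≅ Z/2Z,  H_2 = 0.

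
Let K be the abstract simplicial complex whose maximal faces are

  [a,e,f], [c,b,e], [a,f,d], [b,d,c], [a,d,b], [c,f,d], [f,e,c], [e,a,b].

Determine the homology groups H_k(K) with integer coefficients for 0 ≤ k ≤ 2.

H_0 = Z,  H_1 = 0,  H_2 = Z.

K has 6 vertices, 12 edges, 8 triangles.
rank ∂_0 = 0, rank ∂_1 = 5 ⇒ b_0 = 6 − 0 − 5 = 1; all invariant factors of ∂_1 are 1 so no torsion. So H_0 = Z.
rank ∂_1 = 5, rank ∂_2 = 7 ⇒ b_1 = 12 − 5 − 7 = 0; all invariant factors of ∂_2 are 1 so no torsion. So H_1 = 0.
rank ∂_2 = 7, rank ∂_3 = 0 ⇒ b_2 = 8 − 7 − 0 = 1. So H_2 = Z.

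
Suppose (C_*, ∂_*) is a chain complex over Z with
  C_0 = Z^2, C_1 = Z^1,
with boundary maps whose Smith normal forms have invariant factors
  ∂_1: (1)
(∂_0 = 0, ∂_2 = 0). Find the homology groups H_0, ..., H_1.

H_0 ≅ Z,  H_1 = 0.

H_0: b_0 = 2 − 0 − 1 = 1; torsion from ∂_1 factors > 1: none. So H_0 ≅ Z.
H_1: b_1 = 1 − 1 − 0 = 0; torsion from ∂_2 factors > 1: none. So H_1 ≅ 0.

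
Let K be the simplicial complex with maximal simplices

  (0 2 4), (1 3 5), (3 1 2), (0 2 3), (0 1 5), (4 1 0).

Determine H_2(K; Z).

We work with the vertex ordering 0 < 1 < 2 < 3 < 4 < 5. The simplices of K, each written with vertices in increasing order, are:

  0-simplices (6): [0], [1], [2], [3], [4], [5]
  1-simplices (12): [0,1], [0,2], [0,3], [0,4], [0,5], [1,2], [1,3], [1,4], [1,5], [2,3], [2,4], [3,5]
  2-simplices (6): [0,1,4], [0,1,5], [0,2,3], [0,2,4], [1,2,3], [1,3,5]

Hence C_0 ≅ Z^6, C_1 ≅ Z^12, C_2 ≅ Z^6.

∂_1: C_1 → C_0 is given by ∂[p,q] = [q] − [p].
As a 6×12 matrix over Z this has rank 5, with invariant factors (1,1,1,1,1).

The boundary map ∂_2: C_2 → C_1 acts by ∂[p,q,r] = [q,r] − [p,r] + [p,q]. For instance
  ∂[0,1,4] = [1,4] − [0,4] + [0,1],
  ∂[0,2,3] = [2,3] − [0,3] + [0,2].
As a 12×6 matrix over Z this has rank 6, with invariant factors (1,1,1,1,1,1).

From H_k ≅ ker(∂_k) / im(∂_{k+1}) we obtain:

  H_2: rank ker ∂_2 − rank ∂_3 = (6 − 6) − 0 = 0, and there is no ∂_3, so H_2 = 0.

(K is a triangulation of the cylinder S^1 x I.)

H_2 ≅ 0.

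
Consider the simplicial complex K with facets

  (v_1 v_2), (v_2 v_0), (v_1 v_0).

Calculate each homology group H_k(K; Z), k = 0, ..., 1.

H_0 ≅ Z,  H_1 ≅ Z.

Order the vertices as v_0 < v_1 < v_2. Listing each simplex with vertices in this order, K has dimension 1 with simplices:

  0-simplices (3): [v_0], [v_1], [v_2]
  1-simplices (3): [v_0,v_1], [v_0,v_2], [v_1,v_2]

Hence C_0 ≅ Z^3, C_1 ≅ Z^3.

The boundary map ∂_1: C_1 → C_0 is given by ∂[p,q] = [q] − [p]. For instance
  ∂[v_0,v_1] = [v_1] − [v_0].
As a 3×3 matrix over Z this has rank 2, with invariant factors (1,1).

Now H_k = ker ∂_k / im ∂_{k+1}, so:

  H_0: rank C_0 − rank ∂_1 = 3 − 2 = 1, and the invariant factors of ∂_1 are all 1, so H_0 ≅ Z.
  H_1: rank ker ∂_1 − rank ∂_2 = (3 − 2) − 0 = 1, and there is no ∂_2, so H_1 ≅ Z.

As a check, the Euler characteristic is 3 − 3 = 0, which agrees with 1 − 1 = 0.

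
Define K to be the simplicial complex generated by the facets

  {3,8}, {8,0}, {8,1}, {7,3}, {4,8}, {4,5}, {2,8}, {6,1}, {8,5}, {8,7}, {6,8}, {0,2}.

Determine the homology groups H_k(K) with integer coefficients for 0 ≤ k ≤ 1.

H_0 = Z,  H_1 = Z^4.

Fix the vertex order 0 < 1 < 2 < 3 < 4 < 5 < 6 < 7 < 8 and write every simplex with vertices in increasing order. Then dim K = 1 and the simplices of K are:

  0-simplices (9): [0], [1], [2], [3], [4], [5], [6], [7], [8]
  1-simplices (12): [0,2], [0,8], [1,6], [1,8], [2,8], [3,7], [3,8], [4,5], [4,8], [5,8], [6,8], [7,8]

so the chain groups are C_0 ≅ Z^9, C_1 ≅ Z^12.

The boundary map ∂_1: C_1 → C_0 is given by ∂[p,q] = [q] − [p].
The 9×12 boundary matrix has rank 8 and Smith normal form diag(1,1,1,1,1,1,1,1).

Computing H_k = (kernel of ∂_k) / (image of ∂_{k+1}):

  H_0: rank C_0 − rank ∂_1 = 9 − 8 = 1, and the invariant factors of ∂_1 are all 1, so H_0 ≅ Z.
  H_1: rank ker ∂_1 − rank ∂_2 = (12 − 8) − 0 = 4, and there is no ∂_2, so H_1 ≅ Z^4.

(K is a triangulation of a wedge of 4 circles.)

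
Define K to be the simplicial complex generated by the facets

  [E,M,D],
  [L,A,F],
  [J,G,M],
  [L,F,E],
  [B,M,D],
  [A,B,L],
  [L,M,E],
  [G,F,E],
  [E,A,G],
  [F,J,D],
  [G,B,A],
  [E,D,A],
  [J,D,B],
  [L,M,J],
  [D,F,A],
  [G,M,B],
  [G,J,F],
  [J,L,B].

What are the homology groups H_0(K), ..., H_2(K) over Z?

H_0 ≅ Z,  H_1 ≅ Z ⊕ Z/2,  H_2 = 0.

Order the vertices as A < B < D < E < F < G < J < L < M. Listing each simplex with vertices in this order, K has dimension 2 with simplices:

  0-simplices (9): A, B, D, E, F, G, J, L, M
  1-simplices (27): AB, AD, AE, AF, AG, AL, BD, BG, BJ, BL, BM, DE, DF, DJ, DM, EF, EG, EL, EM, FG, FJ, FL, GJ, GM, JL, JM, LM
  2-simplices (18): ABG, ABL, ADE, ADF, AEG, AFL, BDJ, BDM, BGM, BJL, DEM, DFJ, EFG, EFL, ELM, FGJ, GJM, JLM

giving chain groups C_0 ≅ Z^9, C_1 ≅ Z^27, C_2 ≅ Z^18.

∂_1: C_1 → C_0 maps an edge to its endpoints' difference, ∂[p,q] = q − p.
This gives a 9×27 integer matrix of rank 8; reducing to Smith normal form yields diagonal entries (1,1,1,1,1,1,1,1).

∂_2: C_2 → C_1 acts by ∂[p,q,r] = [q,r] − [p,r] + [p,q]. For instance
  ∂AFL = FL − AL + AF,
  ∂ADE = DE − AE + AD.
As a 27×18 matrix over Z this has rank 18, with invariant factors (1,1,1,1,1,1,1,1,1,1,1,1,1,1,1,1,1,2).

Computing H_k = (kernel of ∂_k) / (image of ∂_{k+1}):

  H_0: rank C_0 − rank ∂_1 = 9 − 8 = 1, and the invariant factors of ∂_1 are all 1, so H_0 ≅ Z.
  H_1: rank ker ∂_1 − rank ∂_2 = (27 − 8) − 18 = 1, and ∂_2 has invariant factor 2 > 1, so H_1 ≅ Z ⊕ Z/2.
  H_2: rank ker ∂_2 − rank ∂_3 = (18 − 18) − 0 = 0, and there is no ∂_3, so H_2 ≅ 0.

As a check, the Euler characteristic is 9 − 27 + 18 = 0, which agrees with 1 − 1 + 0 = 0.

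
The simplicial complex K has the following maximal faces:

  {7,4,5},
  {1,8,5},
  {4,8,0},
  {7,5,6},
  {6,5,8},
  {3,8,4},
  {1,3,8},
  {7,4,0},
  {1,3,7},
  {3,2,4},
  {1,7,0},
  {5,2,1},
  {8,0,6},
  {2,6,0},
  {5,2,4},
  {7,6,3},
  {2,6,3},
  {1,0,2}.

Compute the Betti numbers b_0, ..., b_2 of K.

b_0 = 1, b_1 = 2, b_2 = 1.

Fix the vertex order 0 < 1 < 2 < 3 < 4 < 5 < 6 < 7 < 8 and write every simplex with vertices in increasing order. Then dim K = 2 and the simplices of K are:

  0-simplices (9): [0], [1], [2], [3], [4], [5], [6], [7], [8]
  1-simplices (27): (27 of them)
  2-simplices (18): [0,1,2], [0,1,7], [0,2,6], [0,4,7], [0,4,8], [0,6,8], [1,2,5], [1,3,7], [1,3,8], [1,5,8], [2,3,4], [2,3,6], [2,4,5], [3,4,8], [3,6,7], [4,5,7], [5,6,7], [5,6,8]

Hence C_0 ≅ Z^9, C_1 ≅ Z^27, C_2 ≅ Z^18.

The boundary map ∂_1: C_1 → C_0 maps an edge to its endpoints' difference, ∂[p,q] = q − p. For instance
  ∂[1,5] = [5] − [1].
This gives a 9×27 integer matrix of rank 8; reducing to Smith normal form yields diagonal entries (1,1,1,1,1,1,1,1).

The boundary map ∂_2: C_2 → C_1 sends each 2-simplex [p,q,r] to [q,r] − [p,r] + [p,q]. For instance
  ∂[1,2,5] = [2,5] − [1,5] + [1,2],
  ∂[5,6,8] = [6,8] − [5,8] + [5,6].
As a 27×18 matrix over Z this has rank 17, with invariant factors (1,1,1,1,1,1,1,1,1,1,1,1,1,1,1,1,1).

Computing H_k = (kernel of ∂_k) / (image of ∂_{k+1}):

  H_0: rank C_0 − rank ∂_1 = 9 − 8 = 1, and the invariant factors of ∂_1 are all 1, so H_0 ≅ Z.
  H_1: rank ker ∂_1 − rank ∂_2 = (27 − 8) − 17 = 2, and the invariant factors of ∂_2 are all 1, so H_1 ≅ Z^2.
  H_2: rank ker ∂_2 − rank ∂_3 = (18 − 17) − 0 = 1, and there is no ∂_3, so H_2 ≅ Z.

Hence the Betti numbers are b_0 = 1, b_1 = 2, b_2 = 1.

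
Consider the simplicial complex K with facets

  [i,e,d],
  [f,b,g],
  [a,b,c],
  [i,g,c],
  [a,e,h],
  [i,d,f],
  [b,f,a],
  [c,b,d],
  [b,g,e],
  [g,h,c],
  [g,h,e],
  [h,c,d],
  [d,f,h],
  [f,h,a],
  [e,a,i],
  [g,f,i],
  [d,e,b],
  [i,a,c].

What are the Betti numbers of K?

We work with the vertex ordering a < b < c < d < e < f < g < h < i. The simplices of K, each written with vertices in increasing order, are:

  0-simplices (9): a, b, c, d, e, f, g, h, i
  1-simplices (27): ab, ac, ae, af, ah, ai, bc, bd, be, bf, bg, cd, cg, ch, ci, de, df, dh, di, eg, eh, ei, fg, fh, fi, gh, gi
  2-simplices (18): abc, abf, aci, aeh, aei, afh, bcd, bde, beg, bfg, cdh, cgh, cgi, dei, dfh, dfi, egh, fgi

giving chain groups C_0 ≅ Z^9, C_1 ≅ Z^27, C_2 ≅ Z^18.

∂_1: C_1 → C_0 is given by ∂[p,q] = [q] − [p].
The resulting 9×27 matrix has rank 8, and its Smith normal form has invariant factors (1,1,1,1,1,1,1,1).

Boundary ∂_2: C_2 → C_1 maps a triangle to the signed sum of its edges. For instance
  ∂bde = de − be + bd,
  ∂egh = gh − eh + eg.
The resulting 27×18 matrix has rank 17, and its Smith normal form has invariant factors (1,1,1,1,1,1,1,1,1,1,1,1,1,1,1,1,1).

Computing H_k = (kernel of ∂_k) / (image of ∂_{k+1}):

  H_0: rank C_0 − rank ∂_1 = 9 − 8 = 1, and the invariant factors of ∂_1 are all 1, so H_0 ≅ Z.
  H_1: rank ker ∂_1 − rank ∂_2 = (27 − 8) − 17 = 2, and the invariant factors of ∂_2 are all 1, so H_1 ≅ Z^2.
  H_2: rank ker ∂_2 − rank ∂_3 = (18 − 17) − 0 = 1, and there is no ∂_3, so H_2 ≅ Z.

As a check, the Euler characteristic is 9 − 27 + 18 = 0, which agrees with 1 − 2 + 1 = 0.
(K is a triangulation of the torus T^2.)

Hence the Betti numbers are b_0 = 1, b_1 = 2, b_2 = 1.

b_0 = 1, b_1 = 2, b_2 = 1.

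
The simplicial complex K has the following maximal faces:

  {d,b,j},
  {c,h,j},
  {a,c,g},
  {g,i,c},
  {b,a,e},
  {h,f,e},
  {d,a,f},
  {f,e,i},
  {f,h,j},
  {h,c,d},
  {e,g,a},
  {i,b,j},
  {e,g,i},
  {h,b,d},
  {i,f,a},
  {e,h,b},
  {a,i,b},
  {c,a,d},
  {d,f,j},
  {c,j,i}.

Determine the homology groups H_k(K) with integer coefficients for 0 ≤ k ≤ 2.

Take the total order a < b < c < d < e < f < g < h < i < j on the vertex set. Then K (dimension 2) consists of the simplices:

  0-simplices (10): a, b, c, d, e, f, g, h, i, j
  1-simplices (30): ab, ac, ad, ae, af, ag, ai, bd, be, bh, bi, bj, cd, cg, ch, ci, cj, df, dh, dj, ef, eg, eh, ei, fh, fi, fj, gi, hj, ij
  2-simplices (20): abe, abi, acd, acg, adf, aeg, afi, bdh, bdj, beh, bij, cdh, cgi, chj, cij, dfj, efh, efi, egi, fhj

giving chain groups C_0 ≅ Z^10, C_1 ≅ Z^30, C_2 ≅ Z^20.

The boundary map ∂_1: C_1 → C_0 sends each edge [p,q] (with p < q) to q − p. For instance
  ∂ij = j − i.
The resulting 10×30 matrix has rank 9, and its Smith normal form has invariant factors (1,1,1,1,1,1,1,1,1).

The boundary map ∂_2: C_2 → C_1 maps a triangle to the signed sum of its edges. For instance
  ∂adf = df − af + ad,
  ∂cdh = dh − ch + cd.
As a 30×20 matrix over Z this has rank 20, with invariant factors (1,1,1,1,1,1,1,1,1,1,1,1,1,1,1,1,1,1,1,2).

From H_k ≅ ker(∂_k) / im(∂_{k+1}) we obtain:

  H_0: rank C_0 − rank ∂_1 = 10 − 9 = 1, and the invariant factors of ∂_1 are all 1, so H_0 ≅ Z.
  H_1: rank ker ∂_1 − rank ∂_2 = (30 − 9) − 20 = 1, and ∂_2 has invariant factor 2 > 1, so H_1 ≅ Z × Z/2.
  H_2: rank ker ∂_2 − rank ∂_3 = (20 − 20) − 0 = 0, and there is no ∂_3, so H_2 ≅ 0.

H_0 = Z,  H_1 = Z × Z/2,  H_2 = 0.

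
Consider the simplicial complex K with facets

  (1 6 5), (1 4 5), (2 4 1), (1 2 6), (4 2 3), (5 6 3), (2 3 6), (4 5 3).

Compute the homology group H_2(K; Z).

H_2 = Z.

Fix the vertex order 1 < 2 < 3 < 4 < 5 < 6 and write every simplex with vertices in increasing order. Then dim K = 2 and the simplices of K are:

  0-simplices (6): [1], [2], [3], [4], [5], [6]
  1-simplices (12): [1,2], [1,4], [1,5], [1,6], [2,3], [2,4], [2,6], [3,4], [3,5], [3,6], [4,5], [5,6]
  2-simplices (8): [1,2,4], [1,2,6], [1,4,5], [1,5,6], [2,3,4], [2,3,6], [3,4,5], [3,5,6]

Hence C_0 ≅ Z^6, C_1 ≅ Z^12, C_2 ≅ Z^8.

Boundary ∂_1: C_1 → C_0 sends each edge [p,q] (with p < q) to q − p.
This gives a 6×12 integer matrix of rank 5; reducing to Smith normal form yields diagonal entries (1,1,1,1,1).

∂_2: C_2 → C_1 acts by ∂[p,q,r] = [q,r] − [p,r] + [p,q]. For instance
  ∂[2,3,4] = [3,4] − [2,4] + [2,3],
  ∂[1,4,5] = [4,5] − [1,5] + [1,4].
The resulting 12×8 matrix has rank 7, and its Smith normal form has invariant factors (1,1,1,1,1,1,1).

Reading off H_k = ker ∂_k / im ∂_{k+1}:

  H_2: rank ker ∂_2 − rank ∂_3 = (8 − 7) − 0 = 1, and there is no ∂_3, so H_2 = Z.

(K is a triangulation of the 2-sphere S^2.)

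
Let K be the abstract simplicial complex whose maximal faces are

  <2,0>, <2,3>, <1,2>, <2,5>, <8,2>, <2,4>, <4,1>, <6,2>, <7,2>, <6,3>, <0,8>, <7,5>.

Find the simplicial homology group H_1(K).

Fix the vertex order 0 < 1 < 2 < 3 < 4 < 5 < 6 < 7 < 8 and write every simplex with vertices in increasing order. Then dim K = 1 and the simplices of K are:

  0-simplices (9): [0], [1], [2], [3], [4], [5], [6], [7], [8]
  1-simplices (12): [0,2], [0,8], [1,2], [1,4], [2,3], [2,4], [2,5], [2,6], [2,7], [2,8], [3,6], [5,7]

Hence C_0 ≅ Z^9, C_1 ≅ Z^12.

The boundary map ∂_1: C_1 → C_0 is given by ∂[p,q] = [q] − [p]. For instance
  ∂[2,7] = [7] − [2].
The 9×12 boundary matrix has rank 8 and Smith normal form diag(1,1,1,1,1,1,1,1).

From H_k ≅ ker(∂_k) / im(∂_{k+1}) we obtain:

  H_1: rank ker ∂_1 − rank ∂_2 = (12 − 8) − 0 = 4, and there is no ∂_2, so H_1 = Z^4.

H_1 ≅ Z^4.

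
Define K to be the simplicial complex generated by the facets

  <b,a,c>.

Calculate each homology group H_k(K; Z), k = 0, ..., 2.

H_0 = Z,  H_1 = 0,  H_2 = 0.

Order the vertices as a < b < c. Listing each simplex with vertices in this order, K has dimension 2 with simplices:

  0-simplices (3): a, b, c
  1-simplices (3): ab, ac, bc
  2-simplices (1): abc

giving chain groups C_0 ≅ Z^3, C_1 ≅ Z^3, C_2 ≅ Z^1.

Boundary ∂_1: C_1 → C_0 maps an edge to its endpoints' difference, ∂[p,q] = q − p.
As a 3×3 matrix over Z this has rank 2, with invariant factors (1,1).

Boundary ∂_2: C_2 → C_1 acts by ∂[p,q,r] = [q,r] − [p,r] + [p,q]. For instance
  ∂abc = bc − ac + ab.
As a 3×1 matrix over Z this has rank 1, with invariant factors (1).

From H_k ≅ ker(∂_k) / im(∂_{k+1}) we obtain:

  H_0: rank C_0 − rank ∂_1 = 3 − 2 = 1, and the invariant factors of ∂_1 are all 1, so H_0 ≅ Z.
  H_1: rank ker ∂_1 − rank ∂_2 = (3 − 2) − 1 = 0, and the invariant factors of ∂_2 are all 1, so H_1 ≅ 0.
  H_2: rank ker ∂_2 − rank ∂_3 = (1 − 1) − 0 = 0, and there is no ∂_3, so H_2 ≅ 0.

As a check, the Euler characteristic is 3 − 3 + 1 = 1, which agrees with 1 − 0 + 0 = 1.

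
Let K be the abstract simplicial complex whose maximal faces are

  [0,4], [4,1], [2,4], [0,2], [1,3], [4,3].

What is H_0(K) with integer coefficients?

Order the vertices as 0 < 1 < 2 < 3 < 4. Listing each simplex with vertices in this order, K has dimension 1 with simplices:

  0-simplices (5): [0], [1], [2], [3], [4]
  1-simplices (6): [0,2], [0,4], [1,3], [1,4], [2,4], [3,4]

so the chain groups are C_0 ≅ Z^5, C_1 ≅ Z^6.

∂_1: C_1 → C_0 maps an edge to its endpoints' difference, ∂[p,q] = q − p. For instance
  ∂[1,4] = [4] − [1].
The 5×6 boundary matrix has rank 4 and Smith normal form diag(1,1,1,1).

From H_k ≅ ker(∂_k) / im(∂_{k+1}) we obtain:

  H_0: rank C_0 − rank ∂_1 = 5 − 4 = 1, and the invariant factors of ∂_1 are all 1, so H_0 ≅ Z.

H_0 ≅ Z.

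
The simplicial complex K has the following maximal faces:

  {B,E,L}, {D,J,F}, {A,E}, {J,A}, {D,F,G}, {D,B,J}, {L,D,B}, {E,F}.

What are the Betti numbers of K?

We work with the vertex ordering A < B < D < E < F < G < J < L. The simplices of K, each written with vertices in increasing order, are:

  0-simplices (8): A, B, D, E, F, G, J, L
  1-simplices (14): AE, AJ, BD, BE, BJ, BL, DF, DG, DJ, DL, EF, EL, FG, FJ
  2-simplices (5): BDJ, BDL, BEL, DFG, DFJ

so the chain groups are C_0 ≅ Z^8, C_1 ≅ Z^14, C_2 ≅ Z^5.

∂_1: C_1 → C_0 sends each edge [p,q] (with p < q) to q − p.
This gives a 8×14 integer matrix of rank 7; reducing to Smith normal form yields diagonal entries (1,1,1,1,1,1,1).

The boundary map ∂_2: C_2 → C_1 maps a triangle to the signed sum of its edges. For instance
  ∂BEL = EL − BL + BE,
  ∂BDJ = DJ − BJ + BD.
This gives a 14×5 integer matrix of rank 5; reducing to Smith normal form yields diagonal entries (1,1,1,1,1).

Computing H_k = (kernel of ∂_k) / (image of ∂_{k+1}):

  H_0: rank C_0 − rank ∂_1 = 8 − 7 = 1, and the invariant factors of ∂_1 are all 1, so H_0 ≅ Z.
  H_1: rank ker ∂_1 − rank ∂_2 = (14 − 7) − 5 = 2, and the invariant factors of ∂_2 are all 1, so H_1 ≅ Z^2.
  H_2: rank ker ∂_2 − rank ∂_3 = (5 − 5) − 0 = 0, and there is no ∂_3, so H_2 ≅ 0.

Hence the Betti numbers are b_0 = 1, b_1 = 2, b_2 = 0.

b_0 = 1, b_1 = 2, b_2 = 0.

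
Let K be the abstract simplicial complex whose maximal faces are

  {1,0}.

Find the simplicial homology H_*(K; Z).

H_0 ≅ Z,  H_1 = 0.

K has 2 vertices, 1 edge.
rank ∂_0 = 0, rank ∂_1 = 1 ⇒ b_0 = 2 − 0 − 1 = 1; all invariant factors of ∂_1 are 1 so no torsion. So H_0 = Z.
rank ∂_1 = 1, rank ∂_2 = 0 ⇒ b_1 = 1 − 1 − 0 = 0. So H_1 = 0.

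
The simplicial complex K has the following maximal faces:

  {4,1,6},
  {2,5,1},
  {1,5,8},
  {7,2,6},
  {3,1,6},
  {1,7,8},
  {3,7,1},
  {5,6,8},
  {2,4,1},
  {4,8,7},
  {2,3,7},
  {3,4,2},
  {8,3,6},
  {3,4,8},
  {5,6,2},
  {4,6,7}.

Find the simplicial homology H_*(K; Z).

H_0 ≅ Z,  H_1 ≅ Z^2,  H_2 ≅ Z.

Fix the vertex order 1 < 2 < 3 < 4 < 5 < 6 < 7 < 8 and write every simplex with vertices in increasing order. Then dim K = 2 and the simplices of K are:

  0-simplices (8): [1], [2], [3], [4], [5], [6], [7], [8]
  1-simplices (24): (24 of them)
  2-simplices (16): [1,2,4], [1,2,5], [1,3,6], [1,3,7], [1,4,6], [1,5,8], [1,7,8], [2,3,4], [2,3,7], [2,5,6], [2,6,7], [3,4,8], [3,6,8], [4,6,7], [4,7,8], [5,6,8]

giving chain groups C_0 ≅ Z^8, C_1 ≅ Z^24, C_2 ≅ Z^16.

The boundary map ∂_1: C_1 → C_0 maps an edge to its endpoints' difference, ∂[p,q] = q − p.
This gives a 8×24 integer matrix of rank 7; reducing to Smith normal form yields diagonal entries (1,1,1,1,1,1,1).

∂_2: C_2 → C_1 maps a triangle to the signed sum of its edges. For instance
  ∂[1,2,4] = [2,4] − [1,4] + [1,2],
  ∂[3,6,8] = [6,8] − [3,8] + [3,6].
The resulting 24×16 matrix has rank 15, and its Smith normal form has invariant factors (1,1,1,1,1,1,1,1,1,1,1,1,1,1,1).

From H_k ≅ ker(∂_k) / im(∂_{k+1}) we obtain:

  H_0: rank C_0 − rank ∂_1 = 8 − 7 = 1, and the invariant factors of ∂_1 are all 1, so H_0 = Z.
  H_1: rank ker ∂_1 − rank ∂_2 = (24 − 7) − 15 = 2, and the invariant factors of ∂_2 are all 1, so H_1 = Z^2.
  H_2: rank ker ∂_2 − rank ∂_3 = (16 − 15) − 0 = 1, and there is no ∂_3, so H_2 = Z.

(K is a triangulation of the torus T^2.)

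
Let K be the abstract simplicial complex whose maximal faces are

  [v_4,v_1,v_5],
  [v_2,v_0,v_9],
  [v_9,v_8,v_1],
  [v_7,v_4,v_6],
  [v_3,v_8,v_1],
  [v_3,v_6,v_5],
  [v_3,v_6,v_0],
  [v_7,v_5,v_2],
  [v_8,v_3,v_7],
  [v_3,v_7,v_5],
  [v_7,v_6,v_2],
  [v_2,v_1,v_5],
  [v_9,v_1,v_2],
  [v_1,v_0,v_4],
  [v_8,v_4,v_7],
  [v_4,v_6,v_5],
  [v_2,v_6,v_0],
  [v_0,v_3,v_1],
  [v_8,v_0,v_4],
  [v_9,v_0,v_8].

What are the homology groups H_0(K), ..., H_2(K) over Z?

We work with the vertex ordering v_0 < v_1 < v_2 < v_3 < v_4 < v_5 < v_6 < v_7 < v_8 < v_9. The simplices of K, each written with vertices in increasing order, are:

  0-simplices (10): [v_0], [v_1], [v_2], [v_3], [v_4], [v_5], [v_6], [v_7], [v_8], [v_9]
  1-simplices (30): (30 of them)
  2-simplices (20): (20 of them)

so the chain groups are C_0 ≅ Z^10, C_1 ≅ Z^30, C_2 ≅ Z^20.

The boundary map ∂_1: C_1 → C_0 sends each edge [p,q] (with p < q) to q − p. For instance
  ∂[v_3,v_7] = [v_7] − [v_3].
The 10×30 boundary matrix has rank 9 and Smith normal form diag(1,1,1,1,1,1,1,1,1).

The boundary map ∂_2: C_2 → C_1 acts by ∂[p,q,r] = [q,r] − [p,r] + [p,q]. For instance
  ∂[v_4,v_7,v_8] = [v_7,v_8] − [v_4,v_8] + [v_4,v_7],
  ∂[v_0,v_8,v_9] = [v_8,v_9] − [v_0,v_9] + [v_0,v_8].
The 30×20 boundary matrix has rank 20 and Smith normal form diag(1,1,1,1,1,1,1,1,1,1,1,1,1,1,1,1,1,1,1,2).

From H_k ≅ ker(∂_k) / im(∂_{k+1}) we obtain:

  H_0: rank C_0 − rank ∂_1 = 10 − 9 = 1, and the invariant factors of ∂_1 are all 1, so H_0 ≅ Z.
  H_1: rank ker ∂_1 − rank ∂_2 = (30 − 9) − 20 = 1, and ∂_2 has invariant factor 2 > 1, so H_1 ≅ Z ⊕ Z/2Z.
  H_2: rank ker ∂_2 − rank ∂_3 = (20 − 20) − 0 = 0, and there is no ∂_3, so H_2 ≅ 0.

(K is a triangulation of the Klein bottle.)

H_0 ≅ Z,  H_1 ≅ Z ⊕ Z/2Z,  H_2 = 0.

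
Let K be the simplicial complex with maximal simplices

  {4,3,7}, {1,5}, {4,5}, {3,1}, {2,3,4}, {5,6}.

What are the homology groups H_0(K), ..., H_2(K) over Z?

Order the vertices as 1 < 2 < 3 < 4 < 5 < 6 < 7. Listing each simplex with vertices in this order, K has dimension 2 with simplices:

  0-simplices (7): [1], [2], [3], [4], [5], [6], [7]
  1-simplices (9): [1,3], [1,5], [2,3], [2,4], [3,4], [3,7], [4,5], [4,7], [5,6]
  2-simplices (2): [2,3,4], [3,4,7]

Hence C_0 ≅ Z^7, C_1 ≅ Z^9, C_2 ≅ Z^2.

Boundary ∂_1: C_1 → C_0 maps an edge to its endpoints' difference, ∂[p,q] = q − p.
The 7×9 boundary matrix has rank 6 and Smith normal form diag(1,1,1,1,1,1).

The boundary map ∂_2: C_2 → C_1 acts by ∂[p,q,r] = [q,r] − [p,r] + [p,q]. For instance
  ∂[2,3,4] = [3,4] − [2,4] + [2,3],
  ∂[3,4,7] = [4,7] − [3,7] + [3,4].
As a 9×2 matrix over Z this has rank 2, with invariant factors (1,1).

From H_k ≅ ker(∂_k) / im(∂_{k+1}) we obtain:

  H_0: rank C_0 − rank ∂_1 = 7 − 6 = 1, and the invariant factors of ∂_1 are all 1, so H_0 = Z.
  H_1: rank ker ∂_1 − rank ∂_2 = (9 − 6) − 2 = 1, and the invariant factors of ∂_2 are all 1, so H_1 = Z.
  H_2: rank ker ∂_2 − rank ∂_3 = (2 − 2) − 0 = 0, and there is no ∂_3, so H_2 = 0.

H_0 ≅ Z,  H_1 ≅ Z,  H_2 = 0.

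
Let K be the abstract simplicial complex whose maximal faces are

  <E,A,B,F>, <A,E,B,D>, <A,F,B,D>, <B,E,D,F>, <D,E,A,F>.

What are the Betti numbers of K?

Fix the vertex order A < B < D < E < F and write every simplex with vertices in increasing order. Then dim K = 3 and the simplices of K are:

  0-simplices (5): A, B, D, E, F
  1-simplices (10): AB, AD, AE, AF, BD, BE, BF, DE, DF, EF
  2-simplices (10): ABD, ABE, ABF, ADE, ADF, AEF, BDE, BDF, BEF, DEF
  3-simplices (5): ABDE, ABDF, ABEF, ADEF, BDEF

Hence C_0 ≅ Z^5, C_1 ≅ Z^10, C_2 ≅ Z^10, C_3 ≅ Z^5.

The boundary map ∂_1: C_1 → C_0 maps an edge to its endpoints' difference, ∂[p,q] = q − p. For instance
  ∂BD = D − B.
This gives a 5×10 integer matrix of rank 4; reducing to Smith normal form yields diagonal entries (1,1,1,1).

Boundary ∂_2: C_2 → C_1 maps a triangle to the signed sum of its edges. For instance
  ∂BEF = EF − BF + BE,
  ∂ABF = BF − AF + AB.
As a 10×10 matrix over Z this has rank 6, with invariant factors (1,1,1,1,1,1).

Boundary ∂_3: C_3 → C_2 sends each 3-simplex σ to the alternating sum Σ_i (−1)^i (σ with its i-th vertex removed). For instance
  ∂ABDF = BDF − ADF + ABF − ABD,
  ∂ABDE = BDE − ADE + ABE − ABD.
As a 10×5 matrix over Z this has rank 4, with invariant factors (1,1,1,1).

From H_k ≅ ker(∂_k) / im(∂_{k+1}) we obtain:

  H_0: rank C_0 − rank ∂_1 = 5 − 4 = 1, and the invariant factors of ∂_1 are all 1, so H_0 = Z.
  H_1: rank ker ∂_1 − rank ∂_2 = (10 − 4) − 6 = 0, and the invariant factors of ∂_2 are all 1, so H_1 = 0.
  H_2: rank ker ∂_2 − rank ∂_3 = (10 − 6) − 4 = 0, and the invariant factors of ∂_3 are all 1, so H_2 = 0.
  H_3: rank ker ∂_3 − rank ∂_4 = (5 − 4) − 0 = 1, and there is no ∂_4, so H_3 = Z.

Hence the Betti numbers are b_0 = 1, b_1 = 0, b_2 = 0, b_3 = 1.

b_0 = 1, b_1 = 0, b_2 = 0, b_3 = 1.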